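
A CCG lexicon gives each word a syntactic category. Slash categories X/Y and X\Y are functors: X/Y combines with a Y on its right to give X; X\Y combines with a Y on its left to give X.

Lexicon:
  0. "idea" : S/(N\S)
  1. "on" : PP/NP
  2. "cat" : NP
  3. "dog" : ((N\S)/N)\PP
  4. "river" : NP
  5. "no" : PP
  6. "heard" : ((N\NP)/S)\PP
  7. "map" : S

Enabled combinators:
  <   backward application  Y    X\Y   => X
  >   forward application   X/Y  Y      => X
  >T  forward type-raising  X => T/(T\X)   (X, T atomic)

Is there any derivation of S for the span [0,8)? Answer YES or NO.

YES

[0,8] S   >
  [0,1] "idea" : S/(N\S)
  [1,8] N\S   >
    [1,4] (N\S)/N   <
      [1,3] PP   >
        [1,2] "on" : PP/NP
        [2,3] "cat" : NP
      [3,4] "dog" : ((N\S)/N)\PP
    [4,8] N   <
      [4,5] "river" : NP
      [5,8] N\NP   >
        [5,7] (N\NP)/S   <
          [5,6] "no" : PP
          [6,7] "heard" : ((N\NP)/S)\PP
        [7,8] "map" : S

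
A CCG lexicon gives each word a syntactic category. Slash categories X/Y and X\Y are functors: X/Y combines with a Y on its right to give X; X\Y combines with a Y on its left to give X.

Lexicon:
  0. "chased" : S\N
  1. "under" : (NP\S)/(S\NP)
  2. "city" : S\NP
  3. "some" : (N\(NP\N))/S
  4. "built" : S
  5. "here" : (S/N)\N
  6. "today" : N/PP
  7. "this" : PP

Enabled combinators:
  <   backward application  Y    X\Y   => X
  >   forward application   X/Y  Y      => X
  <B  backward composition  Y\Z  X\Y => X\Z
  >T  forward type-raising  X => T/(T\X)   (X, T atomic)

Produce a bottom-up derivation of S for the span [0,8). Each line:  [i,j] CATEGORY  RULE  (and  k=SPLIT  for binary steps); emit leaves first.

[0,8] S   >
  [0,6] S/N   <
    [0,5] N   <
      [0,3] NP\N   <B
        [0,1] "chased" : S\N
        [1,3] NP\S   >
          [1,2] "under" : (NP\S)/(S\NP)
          [2,3] "city" : S\NP
      [3,5] N\(NP\N)   >
        [3,4] "some" : (N\(NP\N))/S
        [4,5] "built" : S
    [5,6] "here" : (S/N)\N
  [6,8] N   >
    [6,7] "today" : N/PP
    [7,8] "this" : PP

[0,1] S\N  lex  "chased"
[1,2] (NP\S)/(S\NP)  lex  "under"
[2,3] S\NP  lex  "city"
[1,3] NP\S  >  k=2
[0,3] NP\N  <B  k=1
[3,4] (N\(NP\N))/S  lex  "some"
[4,5] S  lex  "built"
[3,5] N\(NP\N)  >  k=4
[0,5] N  <  k=3
[5,6] (S/N)\N  lex  "here"
[0,6] S/N  <  k=5
[6,7] N/PP  lex  "today"
[7,8] PP  lex  "this"
[6,8] N  >  k=7
[0,8] S  >  k=6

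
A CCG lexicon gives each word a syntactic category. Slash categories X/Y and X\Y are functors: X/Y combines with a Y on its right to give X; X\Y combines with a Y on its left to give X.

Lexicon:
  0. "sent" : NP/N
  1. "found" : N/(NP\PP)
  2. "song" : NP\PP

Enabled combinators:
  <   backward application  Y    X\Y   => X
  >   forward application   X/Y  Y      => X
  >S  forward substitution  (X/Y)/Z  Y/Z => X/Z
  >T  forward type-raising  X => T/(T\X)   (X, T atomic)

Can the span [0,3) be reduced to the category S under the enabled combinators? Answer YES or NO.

NO

NP/N N/(NP\PP) NP\PP
CKY chart[0,3] = {N/(N\NP), NP, NP/(NP\NP), PP/(PP\NP), S/(S\NP)}; S ∉ chart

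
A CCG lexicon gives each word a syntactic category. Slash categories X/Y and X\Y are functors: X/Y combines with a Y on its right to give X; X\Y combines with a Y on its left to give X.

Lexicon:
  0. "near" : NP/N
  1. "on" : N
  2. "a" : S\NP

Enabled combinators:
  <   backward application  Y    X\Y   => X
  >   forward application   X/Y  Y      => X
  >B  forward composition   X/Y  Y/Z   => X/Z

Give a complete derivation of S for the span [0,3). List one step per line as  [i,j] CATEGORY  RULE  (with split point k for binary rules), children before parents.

[0,3] S   <
  [0,2] NP   >
    [0,1] "near" : NP/N
    [1,2] "on" : N
  [2,3] "a" : S\NP

[0,1] NP/N  lex  "near"
[1,2] N  lex  "on"
[0,2] NP  >  k=1
[2,3] S\NP  lex  "a"
[0,3] S  <  k=2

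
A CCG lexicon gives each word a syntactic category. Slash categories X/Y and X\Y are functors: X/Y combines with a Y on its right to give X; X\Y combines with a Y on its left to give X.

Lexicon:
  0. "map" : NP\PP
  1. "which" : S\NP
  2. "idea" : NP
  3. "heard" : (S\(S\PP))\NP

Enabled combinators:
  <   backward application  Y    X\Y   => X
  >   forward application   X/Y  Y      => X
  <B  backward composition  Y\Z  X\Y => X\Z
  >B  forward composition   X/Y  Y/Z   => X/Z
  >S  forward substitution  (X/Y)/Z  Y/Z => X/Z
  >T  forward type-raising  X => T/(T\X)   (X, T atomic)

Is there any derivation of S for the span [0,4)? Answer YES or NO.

[0,4] S   <
  [0,2] S\PP   <B
    [0,1] "map" : NP\PP
    [1,2] "which" : S\NP
  [2,4] S\(S\PP)   <
    [2,3] "idea" : NP
    [3,4] "heard" : (S\(S\PP))\NP

YES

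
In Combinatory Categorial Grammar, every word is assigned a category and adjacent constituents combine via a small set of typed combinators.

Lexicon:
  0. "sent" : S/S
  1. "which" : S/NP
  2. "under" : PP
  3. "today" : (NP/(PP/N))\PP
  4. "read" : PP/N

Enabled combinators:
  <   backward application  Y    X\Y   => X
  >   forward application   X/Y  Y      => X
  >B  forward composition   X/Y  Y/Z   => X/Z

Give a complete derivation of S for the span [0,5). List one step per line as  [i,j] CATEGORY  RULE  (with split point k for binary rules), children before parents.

[0,1] S/S  lex  "sent"
[1,2] S/NP  lex  "which"
[0,2] S/NP  >B  k=1
[2,3] PP  lex  "under"
[3,4] (NP/(PP/N))\PP  lex  "today"
[2,4] NP/(PP/N)  <  k=3
[4,5] PP/N  lex  "read"
[2,5] NP  >  k=4
[0,5] S  >  k=2

[0,5] S   >
  [0,2] S/NP   >B
    [0,1] "sent" : S/S
    [1,2] "which" : S/NP
  [2,5] NP   >
    [2,4] NP/(PP/N)   <
      [2,3] "under" : PP
      [3,4] "today" : (NP/(PP/N))\PP
    [4,5] "read" : PP/N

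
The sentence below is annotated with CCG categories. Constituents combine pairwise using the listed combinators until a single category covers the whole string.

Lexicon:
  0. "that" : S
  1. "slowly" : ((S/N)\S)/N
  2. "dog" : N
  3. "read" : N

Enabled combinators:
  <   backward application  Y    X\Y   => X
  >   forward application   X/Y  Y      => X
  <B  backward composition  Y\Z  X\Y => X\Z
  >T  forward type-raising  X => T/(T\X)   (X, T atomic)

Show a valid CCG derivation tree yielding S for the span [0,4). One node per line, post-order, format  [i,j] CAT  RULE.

[0,4] S   >
  [0,3] S/N   <
    [0,1] "that" : S
    [1,3] (S/N)\S   >
      [1,2] "slowly" : ((S/N)\S)/N
      [2,3] "dog" : N
  [3,4] "read" : N

[0,1] S  lex  "that"
[1,2] ((S/N)\S)/N  lex  "slowly"
[2,3] N  lex  "dog"
[1,3] (S/N)\S  >  k=2
[0,3] S/N  <  k=1
[3,4] N  lex  "read"
[0,4] S  >  k=3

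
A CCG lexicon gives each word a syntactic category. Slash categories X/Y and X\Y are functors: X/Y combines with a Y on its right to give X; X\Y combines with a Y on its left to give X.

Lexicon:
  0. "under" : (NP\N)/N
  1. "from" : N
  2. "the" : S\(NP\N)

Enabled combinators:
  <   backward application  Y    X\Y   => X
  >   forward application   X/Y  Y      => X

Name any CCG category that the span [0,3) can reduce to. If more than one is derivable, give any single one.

S

[0,3] S   <
  [0,2] NP\N   >
    [0,1] "under" : (NP\N)/N
    [1,2] "from" : N
  [2,3] "the" : S\(NP\N)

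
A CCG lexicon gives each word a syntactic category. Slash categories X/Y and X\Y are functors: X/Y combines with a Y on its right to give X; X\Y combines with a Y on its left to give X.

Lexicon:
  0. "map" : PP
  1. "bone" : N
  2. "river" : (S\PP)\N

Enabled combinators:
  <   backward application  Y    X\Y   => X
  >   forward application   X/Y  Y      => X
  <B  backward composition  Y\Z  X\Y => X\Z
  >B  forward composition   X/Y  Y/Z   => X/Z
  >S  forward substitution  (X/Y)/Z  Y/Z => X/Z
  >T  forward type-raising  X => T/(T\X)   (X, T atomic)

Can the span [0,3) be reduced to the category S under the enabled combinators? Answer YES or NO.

[0,3] S   <
  [0,1] "map" : PP
  [1,3] S\PP   <
    [1,2] "bone" : N
    [2,3] "river" : (S\PP)\N

YES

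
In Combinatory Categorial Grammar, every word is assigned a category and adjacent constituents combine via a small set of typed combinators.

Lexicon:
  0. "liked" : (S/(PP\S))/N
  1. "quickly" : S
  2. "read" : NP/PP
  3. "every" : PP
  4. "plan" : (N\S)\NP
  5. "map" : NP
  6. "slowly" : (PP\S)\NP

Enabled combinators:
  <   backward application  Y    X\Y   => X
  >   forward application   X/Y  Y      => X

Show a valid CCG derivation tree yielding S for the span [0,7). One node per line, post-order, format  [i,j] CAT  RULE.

[0,1] (S/(PP\S))/N  lex  "liked"
[1,2] S  lex  "quickly"
[2,3] NP/PP  lex  "read"
[3,4] PP  lex  "every"
[2,4] NP  >  k=3
[4,5] (N\S)\NP  lex  "plan"
[2,5] N\S  <  k=4
[1,5] N  <  k=2
[0,5] S/(PP\S)  >  k=1
[5,6] NP  lex  "map"
[6,7] (PP\S)\NP  lex  "slowly"
[5,7] PP\S  <  k=6
[0,7] S  >  k=5

[0,7] S   >
  [0,5] S/(PP\S)   >
    [0,1] "liked" : (S/(PP\S))/N
    [1,5] N   <
      [1,2] "quickly" : S
      [2,5] N\S   <
        [2,4] NP   >
          [2,3] "read" : NP/PP
          [3,4] "every" : PP
        [4,5] "plan" : (N\S)\NP
  [5,7] PP\S   <
    [5,6] "map" : NP
    [6,7] "slowly" : (PP\S)\NP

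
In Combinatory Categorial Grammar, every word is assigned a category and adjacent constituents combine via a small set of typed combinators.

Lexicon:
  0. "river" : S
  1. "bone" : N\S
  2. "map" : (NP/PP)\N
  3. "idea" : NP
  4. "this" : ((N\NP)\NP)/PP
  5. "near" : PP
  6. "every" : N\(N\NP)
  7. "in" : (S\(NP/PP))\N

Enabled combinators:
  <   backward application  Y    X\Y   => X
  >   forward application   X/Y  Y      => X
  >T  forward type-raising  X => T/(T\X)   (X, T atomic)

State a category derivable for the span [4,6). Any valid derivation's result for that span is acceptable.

(N\NP)\NP

[0,8] S   <
  [0,3] NP/PP   <
    [0,2] N   <
      [0,1] "river" : S
      [1,2] "bone" : N\S
    [2,3] "map" : (NP/PP)\N
  [3,8] S\(NP/PP)   <
    [3,7] N   <
      [3,6] N\NP   <
        [3,4] "idea" : NP
        [4,6] (N\NP)\NP   >
          [4,5] "this" : ((N\NP)\NP)/PP
          [5,6] "near" : PP
      [6,7] "every" : N\(N\NP)
    [7,8] "in" : (S\(NP/PP))\N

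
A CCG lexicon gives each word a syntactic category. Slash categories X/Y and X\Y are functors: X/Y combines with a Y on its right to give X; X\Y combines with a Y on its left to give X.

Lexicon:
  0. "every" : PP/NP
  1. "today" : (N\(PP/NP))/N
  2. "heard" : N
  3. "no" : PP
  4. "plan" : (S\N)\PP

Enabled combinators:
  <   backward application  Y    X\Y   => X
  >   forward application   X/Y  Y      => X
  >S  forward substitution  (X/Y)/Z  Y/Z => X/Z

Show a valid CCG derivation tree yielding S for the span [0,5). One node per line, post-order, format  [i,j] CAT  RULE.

[0,1] PP/NP  lex  "every"
[1,2] (N\(PP/NP))/N  lex  "today"
[2,3] N  lex  "heard"
[1,3] N\(PP/NP)  >  k=2
[0,3] N  <  k=1
[3,4] PP  lex  "no"
[4,5] (S\N)\PP  lex  "plan"
[3,5] S\N  <  k=4
[0,5] S  <  k=3

[0,5] S   <
  [0,3] N   <
    [0,1] "every" : PP/NP
    [1,3] N\(PP/NP)   >
      [1,2] "today" : (N\(PP/NP))/N
      [2,3] "heard" : N
  [3,5] S\N   <
    [3,4] "no" : PP
    [4,5] "plan" : (S\N)\PP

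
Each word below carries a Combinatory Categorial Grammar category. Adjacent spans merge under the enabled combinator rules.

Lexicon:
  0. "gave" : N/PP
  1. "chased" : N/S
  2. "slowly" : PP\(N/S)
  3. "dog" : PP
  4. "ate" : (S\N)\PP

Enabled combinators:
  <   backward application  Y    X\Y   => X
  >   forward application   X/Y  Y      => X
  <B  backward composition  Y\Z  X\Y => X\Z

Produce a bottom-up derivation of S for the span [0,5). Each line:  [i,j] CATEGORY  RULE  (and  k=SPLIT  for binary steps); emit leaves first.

[0,5] S   <
  [0,3] N   >
    [0,1] "gave" : N/PP
    [1,3] PP   <
      [1,2] "chased" : N/S
      [2,3] "slowly" : PP\(N/S)
  [3,5] S\N   <
    [3,4] "dog" : PP
    [4,5] "ate" : (S\N)\PP

[0,1] N/PP  lex  "gave"
[1,2] N/S  lex  "chased"
[2,3] PP\(N/S)  lex  "slowly"
[1,3] PP  <  k=2
[0,3] N  >  k=1
[3,4] PP  lex  "dog"
[4,5] (S\N)\PP  lex  "ate"
[3,5] S\N  <  k=4
[0,5] S  <  k=3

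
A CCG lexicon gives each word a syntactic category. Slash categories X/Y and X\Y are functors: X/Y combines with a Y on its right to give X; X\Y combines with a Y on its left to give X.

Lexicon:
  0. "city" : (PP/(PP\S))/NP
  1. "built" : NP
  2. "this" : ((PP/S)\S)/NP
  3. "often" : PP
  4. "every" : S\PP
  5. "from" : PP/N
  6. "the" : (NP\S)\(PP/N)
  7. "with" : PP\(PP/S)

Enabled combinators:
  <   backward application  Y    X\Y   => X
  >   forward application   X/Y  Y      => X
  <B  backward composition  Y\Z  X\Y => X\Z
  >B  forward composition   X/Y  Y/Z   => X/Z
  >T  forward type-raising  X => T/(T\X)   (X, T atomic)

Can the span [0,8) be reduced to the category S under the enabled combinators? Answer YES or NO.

(PP/(PP\S))/NP NP ((PP/S)\S)/NP PP S\PP PP/N (NP\S)\(PP/N) PP\(PP/S)
CKY chart[0,8] = {N/(N\PP), NP/(NP\PP), PP, PP/(PP\PP), S/(S\PP)}; S ∉ chart

NO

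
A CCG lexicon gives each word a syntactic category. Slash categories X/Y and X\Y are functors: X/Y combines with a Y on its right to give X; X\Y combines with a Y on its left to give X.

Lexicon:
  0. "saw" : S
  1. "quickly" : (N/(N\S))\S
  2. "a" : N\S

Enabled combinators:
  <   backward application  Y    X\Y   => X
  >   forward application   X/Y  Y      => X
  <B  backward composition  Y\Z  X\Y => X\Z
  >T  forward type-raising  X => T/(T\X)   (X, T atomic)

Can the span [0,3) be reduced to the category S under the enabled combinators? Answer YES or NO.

S (N/(N\S))\S N\S
CKY chart[0,3] = {N, N/(N\N), NP/(NP\N), PP/(PP\N), S/(S\N)}; S ∉ chart

NO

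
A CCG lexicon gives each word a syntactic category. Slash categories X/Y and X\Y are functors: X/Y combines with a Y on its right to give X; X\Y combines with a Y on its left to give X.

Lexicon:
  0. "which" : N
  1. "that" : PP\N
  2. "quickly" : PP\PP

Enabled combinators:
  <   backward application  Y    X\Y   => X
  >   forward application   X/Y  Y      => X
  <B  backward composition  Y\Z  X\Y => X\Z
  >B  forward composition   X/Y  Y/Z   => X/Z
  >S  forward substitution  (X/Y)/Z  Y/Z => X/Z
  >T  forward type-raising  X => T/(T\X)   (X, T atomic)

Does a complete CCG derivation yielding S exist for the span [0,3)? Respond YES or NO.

N PP\N PP\PP
CKY chart[0,3] = {N/(N\PP), NP/(NP\PP), PP, PP/(PP\PP), S/(S\PP)}; S ∉ chart

NO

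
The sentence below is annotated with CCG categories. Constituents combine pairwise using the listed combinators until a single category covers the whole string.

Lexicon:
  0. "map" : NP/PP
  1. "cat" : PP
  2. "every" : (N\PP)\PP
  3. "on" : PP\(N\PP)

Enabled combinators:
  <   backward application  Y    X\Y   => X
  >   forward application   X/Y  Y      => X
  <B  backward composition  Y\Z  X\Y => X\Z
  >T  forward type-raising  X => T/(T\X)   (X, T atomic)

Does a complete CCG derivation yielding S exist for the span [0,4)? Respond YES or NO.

NP/PP PP (N\PP)\PP PP\(N\PP)
CKY chart[0,4] = {N/(N\NP), NP, NP/(NP\NP), PP/(PP\NP), S/(S\NP)}; S ∉ chart

NO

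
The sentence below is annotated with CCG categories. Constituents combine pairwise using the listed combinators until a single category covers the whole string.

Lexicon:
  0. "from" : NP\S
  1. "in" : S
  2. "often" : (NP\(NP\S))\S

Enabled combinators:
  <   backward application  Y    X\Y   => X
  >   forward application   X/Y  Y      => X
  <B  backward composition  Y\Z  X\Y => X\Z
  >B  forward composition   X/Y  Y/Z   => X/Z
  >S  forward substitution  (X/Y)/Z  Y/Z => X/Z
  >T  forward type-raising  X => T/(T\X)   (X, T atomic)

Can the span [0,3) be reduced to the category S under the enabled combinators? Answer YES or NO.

NP\S S (NP\(NP\S))\S
CKY chart[0,3] = {N/(N\NP), NP, NP/(NP\NP), PP/(PP\NP), S/(S\NP)}; S ∉ chart

NO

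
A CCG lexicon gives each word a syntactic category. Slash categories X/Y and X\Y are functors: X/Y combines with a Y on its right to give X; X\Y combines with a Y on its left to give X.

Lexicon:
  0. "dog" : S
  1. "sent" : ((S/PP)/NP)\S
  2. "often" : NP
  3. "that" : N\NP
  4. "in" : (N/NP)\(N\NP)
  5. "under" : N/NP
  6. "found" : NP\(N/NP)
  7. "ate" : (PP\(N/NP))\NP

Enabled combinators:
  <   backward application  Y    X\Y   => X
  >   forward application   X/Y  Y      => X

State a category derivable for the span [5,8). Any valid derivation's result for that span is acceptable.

[0,8] S   >
  [0,3] S/PP   >
    [0,2] (S/PP)/NP   <
      [0,1] "dog" : S
      [1,2] "sent" : ((S/PP)/NP)\S
    [2,3] "often" : NP
  [3,8] PP   <
    [3,5] N/NP   <
      [3,4] "that" : N\NP
      [4,5] "in" : (N/NP)\(N\NP)
    [5,8] PP\(N/NP)   <
      [5,7] NP   <
        [5,6] "under" : N/NP
        [6,7] "found" : NP\(N/NP)
      [7,8] "ate" : (PP\(N/NP))\NP

PP\(N/NP)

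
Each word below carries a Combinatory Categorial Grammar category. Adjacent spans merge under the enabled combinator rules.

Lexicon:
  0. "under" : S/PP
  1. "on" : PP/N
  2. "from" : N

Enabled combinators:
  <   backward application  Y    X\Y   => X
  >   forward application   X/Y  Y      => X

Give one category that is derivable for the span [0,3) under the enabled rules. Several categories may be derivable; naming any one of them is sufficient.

S

[0,3] S   >
  [0,1] "under" : S/PP
  [1,3] PP   >
    [1,2] "on" : PP/N
    [2,3] "from" : N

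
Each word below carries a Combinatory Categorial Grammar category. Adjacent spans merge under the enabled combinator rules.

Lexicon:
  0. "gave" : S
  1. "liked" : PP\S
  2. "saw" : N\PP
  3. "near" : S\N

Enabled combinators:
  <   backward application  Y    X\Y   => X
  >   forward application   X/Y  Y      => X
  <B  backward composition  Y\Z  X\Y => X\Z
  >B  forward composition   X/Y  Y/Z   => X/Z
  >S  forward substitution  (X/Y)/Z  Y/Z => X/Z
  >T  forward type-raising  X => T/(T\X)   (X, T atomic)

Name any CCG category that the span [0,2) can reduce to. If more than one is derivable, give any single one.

[0,4] S   <
  [0,2] PP   >
    [0,1] PP/(PP\S)   >T
      [0,1] "gave" : S
    [1,2] "liked" : PP\S
  [2,4] S\PP   <B
    [2,3] "saw" : N\PP
    [3,4] "near" : S\N

PP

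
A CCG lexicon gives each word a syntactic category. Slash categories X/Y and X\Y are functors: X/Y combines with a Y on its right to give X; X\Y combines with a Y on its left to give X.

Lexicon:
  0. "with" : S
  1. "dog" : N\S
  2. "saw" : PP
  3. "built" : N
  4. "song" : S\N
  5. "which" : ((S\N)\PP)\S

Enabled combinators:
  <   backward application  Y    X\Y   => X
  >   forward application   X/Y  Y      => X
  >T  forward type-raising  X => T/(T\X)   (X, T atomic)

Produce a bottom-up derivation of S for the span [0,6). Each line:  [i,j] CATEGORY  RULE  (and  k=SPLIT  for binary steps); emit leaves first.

[0,6] S   <
  [0,2] N   <
    [0,1] "with" : S
    [1,2] "dog" : N\S
  [2,6] S\N   <
    [2,3] "saw" : PP
    [3,6] (S\N)\PP   <
      [3,5] S   <
        [3,4] "built" : N
        [4,5] "song" : S\N
      [5,6] "which" : ((S\N)\PP)\S

[0,1] S  lex  "with"
[1,2] N\S  lex  "dog"
[0,2] N  <  k=1
[2,3] PP  lex  "saw"
[3,4] N  lex  "built"
[4,5] S\N  lex  "song"
[3,5] S  <  k=4
[5,6] ((S\N)\PP)\S  lex  "which"
[3,6] (S\N)\PP  <  k=5
[2,6] S\N  <  k=3
[0,6] S  <  k=2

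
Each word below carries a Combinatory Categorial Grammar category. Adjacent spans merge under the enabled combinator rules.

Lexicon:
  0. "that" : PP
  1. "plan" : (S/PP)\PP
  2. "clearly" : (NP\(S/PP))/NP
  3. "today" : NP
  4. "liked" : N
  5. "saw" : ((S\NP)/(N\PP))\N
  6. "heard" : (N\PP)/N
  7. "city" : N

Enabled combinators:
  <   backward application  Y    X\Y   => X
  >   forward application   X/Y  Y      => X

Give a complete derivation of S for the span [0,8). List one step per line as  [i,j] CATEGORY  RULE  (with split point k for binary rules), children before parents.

[0,8] S   <
  [0,4] NP   <
    [0,2] S/PP   <
      [0,1] "that" : PP
      [1,2] "plan" : (S/PP)\PP
    [2,4] NP\(S/PP)   >
      [2,3] "clearly" : (NP\(S/PP))/NP
      [3,4] "today" : NP
  [4,8] S\NP   >
    [4,6] (S\NP)/(N\PP)   <
      [4,5] "liked" : N
      [5,6] "saw" : ((S\NP)/(N\PP))\N
    [6,8] N\PP   >
      [6,7] "heard" : (N\PP)/N
      [7,8] "city" : N

[0,1] PP  lex  "that"
[1,2] (S/PP)\PP  lex  "plan"
[0,2] S/PP  <  k=1
[2,3] (NP\(S/PP))/NP  lex  "clearly"
[3,4] NP  lex  "today"
[2,4] NP\(S/PP)  >  k=3
[0,4] NP  <  k=2
[4,5] N  lex  "liked"
[5,6] ((S\NP)/(N\PP))\N  lex  "saw"
[4,6] (S\NP)/(N\PP)  <  k=5
[6,7] (N\PP)/N  lex  "heard"
[7,8] N  lex  "city"
[6,8] N\PP  >  k=7
[4,8] S\NP  >  k=6
[0,8] S  <  k=4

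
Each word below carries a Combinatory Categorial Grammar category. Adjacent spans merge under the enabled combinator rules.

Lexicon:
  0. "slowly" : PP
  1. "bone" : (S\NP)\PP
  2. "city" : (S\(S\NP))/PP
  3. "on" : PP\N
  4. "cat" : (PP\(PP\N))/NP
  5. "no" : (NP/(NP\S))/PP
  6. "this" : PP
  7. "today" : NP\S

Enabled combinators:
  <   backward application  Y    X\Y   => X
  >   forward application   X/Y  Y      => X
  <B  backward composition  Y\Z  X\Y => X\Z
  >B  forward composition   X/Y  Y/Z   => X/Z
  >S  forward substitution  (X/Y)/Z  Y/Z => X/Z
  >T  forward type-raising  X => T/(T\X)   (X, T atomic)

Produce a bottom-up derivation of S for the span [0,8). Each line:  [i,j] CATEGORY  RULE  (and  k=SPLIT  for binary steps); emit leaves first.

[0,8] S   <
  [0,2] S\NP   <
    [0,1] "slowly" : PP
    [1,2] "bone" : (S\NP)\PP
  [2,8] S\(S\NP)   >
    [2,3] "city" : (S\(S\NP))/PP
    [3,8] PP   <
      [3,4] "on" : PP\N
      [4,8] PP\(PP\N)   >
        [4,5] "cat" : (PP\(PP\N))/NP
        [5,8] NP   >
          [5,7] NP/(NP\S)   >
            [5,6] "no" : (NP/(NP\S))/PP
            [6,7] "this" : PP
          [7,8] "today" : NP\S

[0,1] PP  lex  "slowly"
[1,2] (S\NP)\PP  lex  "bone"
[0,2] S\NP  <  k=1
[2,3] (S\(S\NP))/PP  lex  "city"
[3,4] PP\N  lex  "on"
[4,5] (PP\(PP\N))/NP  lex  "cat"
[5,6] (NP/(NP\S))/PP  lex  "no"
[6,7] PP  lex  "this"
[5,7] NP/(NP\S)  >  k=6
[7,8] NP\S  lex  "today"
[5,8] NP  >  k=7
[4,8] PP\(PP\N)  >  k=5
[3,8] PP  <  k=4
[2,8] S\(S\NP)  >  k=3
[0,8] S  <  k=2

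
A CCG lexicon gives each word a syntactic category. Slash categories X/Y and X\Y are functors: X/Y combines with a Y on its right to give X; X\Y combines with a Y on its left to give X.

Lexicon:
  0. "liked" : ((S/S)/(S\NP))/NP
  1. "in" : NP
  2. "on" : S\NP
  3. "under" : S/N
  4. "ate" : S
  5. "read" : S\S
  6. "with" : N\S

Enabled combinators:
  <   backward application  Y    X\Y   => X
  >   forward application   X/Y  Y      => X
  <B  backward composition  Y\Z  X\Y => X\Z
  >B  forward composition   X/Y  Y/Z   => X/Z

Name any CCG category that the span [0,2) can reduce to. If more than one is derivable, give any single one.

[0,7] S   >
  [0,4] S/N   >B
    [0,3] S/S   >
      [0,2] (S/S)/(S\NP)   >
        [0,1] "liked" : ((S/S)/(S\NP))/NP
        [1,2] "in" : NP
      [2,3] "on" : S\NP
    [3,4] "under" : S/N
  [4,7] N   <
    [4,5] "ate" : S
    [5,7] N\S   <B
      [5,6] "read" : S\S
      [6,7] "with" : N\S

(S/S)/(S\NP)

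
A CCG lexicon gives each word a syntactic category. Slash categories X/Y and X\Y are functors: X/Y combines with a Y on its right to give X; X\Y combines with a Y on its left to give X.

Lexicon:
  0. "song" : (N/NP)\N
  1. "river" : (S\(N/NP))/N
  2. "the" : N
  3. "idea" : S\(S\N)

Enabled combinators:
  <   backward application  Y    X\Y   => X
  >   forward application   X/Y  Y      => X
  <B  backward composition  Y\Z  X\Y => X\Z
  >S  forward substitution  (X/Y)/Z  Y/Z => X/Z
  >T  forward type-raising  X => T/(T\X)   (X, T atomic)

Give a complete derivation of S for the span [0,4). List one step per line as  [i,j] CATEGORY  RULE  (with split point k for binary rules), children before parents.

[0,4] S   <
  [0,3] S\N   <B
    [0,1] "song" : (N/NP)\N
    [1,3] S\(N/NP)   >
      [1,2] "river" : (S\(N/NP))/N
      [2,3] "the" : N
  [3,4] "idea" : S\(S\N)

[0,1] (N/NP)\N  lex  "song"
[1,2] (S\(N/NP))/N  lex  "river"
[2,3] N  lex  "the"
[1,3] S\(N/NP)  >  k=2
[0,3] S\N  <B  k=1
[3,4] S\(S\N)  lex  "idea"
[0,4] S  <  k=3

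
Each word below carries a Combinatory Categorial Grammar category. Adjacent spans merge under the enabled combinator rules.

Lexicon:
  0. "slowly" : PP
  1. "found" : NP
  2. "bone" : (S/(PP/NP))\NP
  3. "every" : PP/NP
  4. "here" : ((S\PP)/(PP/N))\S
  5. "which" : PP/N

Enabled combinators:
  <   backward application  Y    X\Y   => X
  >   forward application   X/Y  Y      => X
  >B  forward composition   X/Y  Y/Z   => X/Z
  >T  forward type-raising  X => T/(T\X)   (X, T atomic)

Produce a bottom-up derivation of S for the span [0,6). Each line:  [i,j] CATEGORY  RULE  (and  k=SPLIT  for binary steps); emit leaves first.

[0,1] PP  lex  "slowly"
[1,2] NP  lex  "found"
[2,3] (S/(PP/NP))\NP  lex  "bone"
[1,3] S/(PP/NP)  <  k=2
[3,4] PP/NP  lex  "every"
[1,4] S  >  k=3
[4,5] ((S\PP)/(PP/N))\S  lex  "here"
[1,5] (S\PP)/(PP/N)  <  k=4
[5,6] PP/N  lex  "which"
[1,6] S\PP  >  k=5
[0,6] S  <  k=1

[0,6] S   <
  [0,1] "slowly" : PP
  [1,6] S\PP   >
    [1,5] (S\PP)/(PP/N)   <
      [1,4] S   >
        [1,3] S/(PP/NP)   <
          [1,2] "found" : NP
          [2,3] "bone" : (S/(PP/NP))\NP
        [3,4] "every" : PP/NP
      [4,5] "here" : ((S\PP)/(PP/N))\S
    [5,6] "which" : PP/N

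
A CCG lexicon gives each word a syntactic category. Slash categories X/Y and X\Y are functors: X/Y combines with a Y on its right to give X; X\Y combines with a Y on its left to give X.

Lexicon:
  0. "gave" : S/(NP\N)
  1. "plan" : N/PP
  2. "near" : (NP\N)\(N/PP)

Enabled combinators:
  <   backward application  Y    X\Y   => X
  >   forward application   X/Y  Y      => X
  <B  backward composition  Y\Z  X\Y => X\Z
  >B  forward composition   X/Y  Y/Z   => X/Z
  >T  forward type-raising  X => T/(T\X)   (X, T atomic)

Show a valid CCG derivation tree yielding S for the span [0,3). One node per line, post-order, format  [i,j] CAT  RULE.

[0,1] S/(NP\N)  lex  "gave"
[1,2] N/PP  lex  "plan"
[2,3] (NP\N)\(N/PP)  lex  "near"
[1,3] NP\N  <  k=2
[0,3] S  >  k=1

[0,3] S   >
  [0,1] "gave" : S/(NP\N)
  [1,3] NP\N   <
    [1,2] "plan" : N/PP
    [2,3] "near" : (NP\N)\(N/PP)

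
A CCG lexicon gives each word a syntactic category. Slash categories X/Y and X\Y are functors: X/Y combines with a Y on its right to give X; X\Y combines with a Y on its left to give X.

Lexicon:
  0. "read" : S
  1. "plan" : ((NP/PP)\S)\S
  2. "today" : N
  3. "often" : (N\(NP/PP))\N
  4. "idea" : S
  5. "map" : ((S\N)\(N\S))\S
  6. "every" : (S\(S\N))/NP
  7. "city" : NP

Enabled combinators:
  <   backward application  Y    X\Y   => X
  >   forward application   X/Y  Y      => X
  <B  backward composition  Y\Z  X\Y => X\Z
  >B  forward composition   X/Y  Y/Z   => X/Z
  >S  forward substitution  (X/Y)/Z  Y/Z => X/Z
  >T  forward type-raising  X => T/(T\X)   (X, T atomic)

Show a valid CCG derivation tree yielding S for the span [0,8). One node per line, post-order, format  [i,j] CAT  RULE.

[0,8] S   <
  [0,6] S\N   <
    [0,4] N\S   <B
      [0,2] (NP/PP)\S   <
        [0,1] "read" : S
        [1,2] "plan" : ((NP/PP)\S)\S
      [2,4] N\(NP/PP)   <
        [2,3] "today" : N
        [3,4] "often" : (N\(NP/PP))\N
    [4,6] (S\N)\(N\S)   <
      [4,5] "idea" : S
      [5,6] "map" : ((S\N)\(N\S))\S
  [6,8] S\(S\N)   >
    [6,7] "every" : (S\(S\N))/NP
    [7,8] "city" : NP

[0,1] S  lex  "read"
[1,2] ((NP/PP)\S)\S  lex  "plan"
[0,2] (NP/PP)\S  <  k=1
[2,3] N  lex  "today"
[3,4] (N\(NP/PP))\N  lex  "often"
[2,4] N\(NP/PP)  <  k=3
[0,4] N\S  <B  k=2
[4,5] S  lex  "idea"
[5,6] ((S\N)\(N\S))\S  lex  "map"
[4,6] (S\N)\(N\S)  <  k=5
[0,6] S\N  <  k=4
[6,7] (S\(S\N))/NP  lex  "every"
[7,8] NP  lex  "city"
[6,8] S\(S\N)  >  k=7
[0,8] S  <  k=6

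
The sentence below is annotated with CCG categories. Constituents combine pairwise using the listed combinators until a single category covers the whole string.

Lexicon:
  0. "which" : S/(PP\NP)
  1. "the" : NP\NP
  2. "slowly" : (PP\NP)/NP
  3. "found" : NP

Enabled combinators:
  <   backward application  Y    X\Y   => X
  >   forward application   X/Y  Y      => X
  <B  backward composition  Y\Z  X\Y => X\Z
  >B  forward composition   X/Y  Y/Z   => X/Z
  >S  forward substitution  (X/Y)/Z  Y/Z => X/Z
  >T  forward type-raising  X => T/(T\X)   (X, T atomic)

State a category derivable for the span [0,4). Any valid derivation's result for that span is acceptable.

S

[0,4] S   >
  [0,1] "which" : S/(PP\NP)
  [1,4] PP\NP   <B
    [1,2] "the" : NP\NP
    [2,4] PP\NP   >
      [2,3] "slowly" : (PP\NP)/NP
      [3,4] "found" : NP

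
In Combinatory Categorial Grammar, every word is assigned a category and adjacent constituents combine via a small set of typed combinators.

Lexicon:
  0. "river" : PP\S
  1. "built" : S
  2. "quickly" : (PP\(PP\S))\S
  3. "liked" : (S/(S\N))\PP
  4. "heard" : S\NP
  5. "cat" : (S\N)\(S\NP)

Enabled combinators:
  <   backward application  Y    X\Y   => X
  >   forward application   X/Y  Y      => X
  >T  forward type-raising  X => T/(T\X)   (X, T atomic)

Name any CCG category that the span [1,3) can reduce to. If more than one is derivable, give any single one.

[0,6] S   >
  [0,4] S/(S\N)   <
    [0,3] PP   <
      [0,1] "river" : PP\S
      [1,3] PP\(PP\S)   <
        [1,2] "built" : S
        [2,3] "quickly" : (PP\(PP\S))\S
    [3,4] "liked" : (S/(S\N))\PP
  [4,6] S\N   <
    [4,5] "heard" : S\NP
    [5,6] "cat" : (S\N)\(S\NP)

PP\(PP\S)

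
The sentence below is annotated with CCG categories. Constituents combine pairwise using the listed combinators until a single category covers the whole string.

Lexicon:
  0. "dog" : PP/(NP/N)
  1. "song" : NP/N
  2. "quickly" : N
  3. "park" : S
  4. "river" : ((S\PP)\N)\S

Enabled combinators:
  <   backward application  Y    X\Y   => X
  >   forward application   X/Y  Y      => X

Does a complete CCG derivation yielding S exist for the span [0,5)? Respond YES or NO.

[0,5] S   <
  [0,2] PP   >
    [0,1] "dog" : PP/(NP/N)
    [1,2] "song" : NP/N
  [2,5] S\PP   <
    [2,3] "quickly" : N
    [3,5] (S\PP)\N   <
      [3,4] "park" : S
      [4,5] "river" : ((S\PP)\N)\S

YES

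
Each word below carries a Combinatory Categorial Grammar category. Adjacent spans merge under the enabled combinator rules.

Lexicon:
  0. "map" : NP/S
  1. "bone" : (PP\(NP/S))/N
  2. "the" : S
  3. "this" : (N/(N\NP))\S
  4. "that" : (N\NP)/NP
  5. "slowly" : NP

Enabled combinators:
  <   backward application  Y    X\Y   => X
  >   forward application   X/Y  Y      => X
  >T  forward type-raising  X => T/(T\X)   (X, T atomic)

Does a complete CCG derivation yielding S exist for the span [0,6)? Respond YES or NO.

NP/S (PP\(NP/S))/N S (N/(N\NP))\S (N\NP)/NP NP
CKY chart[0,6] = {N/(N\PP), NP/(NP\PP), PP, PP/(PP\PP), S/(S\PP)}; S ∉ chart

NO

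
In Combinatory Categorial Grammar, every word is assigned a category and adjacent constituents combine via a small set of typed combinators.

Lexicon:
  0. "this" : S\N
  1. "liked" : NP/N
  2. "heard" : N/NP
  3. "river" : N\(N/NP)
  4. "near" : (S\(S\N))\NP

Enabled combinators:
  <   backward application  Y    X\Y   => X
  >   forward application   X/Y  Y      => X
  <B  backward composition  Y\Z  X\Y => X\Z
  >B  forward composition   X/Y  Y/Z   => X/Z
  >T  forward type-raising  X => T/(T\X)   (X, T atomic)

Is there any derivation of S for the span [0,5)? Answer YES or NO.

YES

[0,5] S   <
  [0,1] "this" : S\N
  [1,5] S\(S\N)   <
    [1,4] NP   >
      [1,2] "liked" : NP/N
      [2,4] N   <
        [2,3] "heard" : N/NP
        [3,4] "river" : N\(N/NP)
    [4,5] "near" : (S\(S\N))\NP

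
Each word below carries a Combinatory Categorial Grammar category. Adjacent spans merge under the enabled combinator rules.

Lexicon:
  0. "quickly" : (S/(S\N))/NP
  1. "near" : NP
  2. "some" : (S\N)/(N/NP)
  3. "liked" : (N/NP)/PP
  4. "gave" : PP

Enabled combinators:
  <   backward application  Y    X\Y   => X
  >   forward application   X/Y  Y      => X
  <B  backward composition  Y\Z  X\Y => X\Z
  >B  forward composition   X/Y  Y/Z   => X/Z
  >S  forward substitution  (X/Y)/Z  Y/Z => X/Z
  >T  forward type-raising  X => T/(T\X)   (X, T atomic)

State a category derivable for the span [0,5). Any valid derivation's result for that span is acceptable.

[0,5] S   >
  [0,2] S/(S\N)   >
    [0,1] "quickly" : (S/(S\N))/NP
    [1,2] "near" : NP
  [2,5] S\N   >
    [2,3] "some" : (S\N)/(N/NP)
    [3,5] N/NP   >
      [3,4] "liked" : (N/NP)/PP
      [4,5] "gave" : PP

S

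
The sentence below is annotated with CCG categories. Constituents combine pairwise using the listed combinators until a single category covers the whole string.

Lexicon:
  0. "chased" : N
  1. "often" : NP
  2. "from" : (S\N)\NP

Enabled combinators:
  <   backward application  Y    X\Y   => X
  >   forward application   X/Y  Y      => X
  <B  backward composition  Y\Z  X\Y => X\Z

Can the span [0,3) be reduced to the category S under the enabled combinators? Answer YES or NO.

[0,3] S   <
  [0,1] "chased" : N
  [1,3] S\N   <
    [1,2] "often" : NP
    [2,3] "from" : (S\N)\NP

YES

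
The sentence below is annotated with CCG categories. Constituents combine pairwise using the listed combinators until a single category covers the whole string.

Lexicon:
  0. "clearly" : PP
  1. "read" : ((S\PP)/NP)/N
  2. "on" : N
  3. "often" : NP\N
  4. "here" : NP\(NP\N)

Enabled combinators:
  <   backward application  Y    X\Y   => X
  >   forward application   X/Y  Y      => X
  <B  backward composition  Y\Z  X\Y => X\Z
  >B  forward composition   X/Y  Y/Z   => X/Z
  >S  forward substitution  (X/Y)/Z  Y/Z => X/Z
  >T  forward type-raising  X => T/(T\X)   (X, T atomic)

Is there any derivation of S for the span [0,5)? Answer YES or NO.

[0,5] S   <
  [0,1] "clearly" : PP
  [1,5] S\PP   >
    [1,3] (S\PP)/NP   >
      [1,2] "read" : ((S\PP)/NP)/N
      [2,3] "on" : N
    [3,5] NP   <
      [3,4] "often" : NP\N
      [4,5] "here" : NP\(NP\N)

YES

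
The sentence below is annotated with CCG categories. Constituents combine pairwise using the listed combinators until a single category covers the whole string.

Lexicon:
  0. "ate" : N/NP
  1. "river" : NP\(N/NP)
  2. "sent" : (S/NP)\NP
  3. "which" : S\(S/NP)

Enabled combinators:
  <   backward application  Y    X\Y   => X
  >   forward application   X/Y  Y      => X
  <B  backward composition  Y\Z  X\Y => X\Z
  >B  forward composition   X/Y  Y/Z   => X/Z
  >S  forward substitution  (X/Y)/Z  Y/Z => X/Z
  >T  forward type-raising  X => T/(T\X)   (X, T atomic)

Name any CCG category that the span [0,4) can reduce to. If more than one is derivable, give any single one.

[0,4] S   <
  [0,2] NP   <
    [0,1] "ate" : N/NP
    [1,2] "river" : NP\(N/NP)
  [2,4] S\NP   <B
    [2,3] "sent" : (S/NP)\NP
    [3,4] "which" : S\(S/NP)

S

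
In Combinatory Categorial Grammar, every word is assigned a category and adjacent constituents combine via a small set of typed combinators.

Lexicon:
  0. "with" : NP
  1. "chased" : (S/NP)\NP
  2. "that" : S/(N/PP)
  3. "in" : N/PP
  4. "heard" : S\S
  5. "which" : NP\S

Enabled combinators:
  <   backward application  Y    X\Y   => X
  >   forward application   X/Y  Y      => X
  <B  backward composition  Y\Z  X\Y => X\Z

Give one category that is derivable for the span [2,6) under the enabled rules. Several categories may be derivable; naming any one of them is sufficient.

NP

[0,6] S   >
  [0,2] S/NP   <
    [0,1] "with" : NP
    [1,2] "chased" : (S/NP)\NP
  [2,6] NP   <
    [2,4] S   >
      [2,3] "that" : S/(N/PP)
      [3,4] "in" : N/PP
    [4,6] NP\S   <B
      [4,5] "heard" : S\S
      [5,6] "which" : NP\S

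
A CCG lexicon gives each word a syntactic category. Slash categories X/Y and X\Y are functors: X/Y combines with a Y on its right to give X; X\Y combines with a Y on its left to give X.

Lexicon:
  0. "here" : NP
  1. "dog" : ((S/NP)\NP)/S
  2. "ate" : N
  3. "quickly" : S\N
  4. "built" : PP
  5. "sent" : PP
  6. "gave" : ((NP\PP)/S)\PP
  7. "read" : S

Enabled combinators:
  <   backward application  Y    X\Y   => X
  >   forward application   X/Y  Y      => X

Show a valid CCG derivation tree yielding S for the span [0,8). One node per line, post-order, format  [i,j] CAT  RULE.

[0,8] S   >
  [0,4] S/NP   <
    [0,1] "here" : NP
    [1,4] (S/NP)\NP   >
      [1,2] "dog" : ((S/NP)\NP)/S
      [2,4] S   <
        [2,3] "ate" : N
        [3,4] "quickly" : S\N
  [4,8] NP   <
    [4,5] "built" : PP
    [5,8] NP\PP   >
      [5,7] (NP\PP)/S   <
        [5,6] "sent" : PP
        [6,7] "gave" : ((NP\PP)/S)\PP
      [7,8] "read" : S

[0,1] NP  lex  "here"
[1,2] ((S/NP)\NP)/S  lex  "dog"
[2,3] N  lex  "ate"
[3,4] S\N  lex  "quickly"
[2,4] S  <  k=3
[1,4] (S/NP)\NP  >  k=2
[0,4] S/NP  <  k=1
[4,5] PP  lex  "built"
[5,6] PP  lex  "sent"
[6,7] ((NP\PP)/S)\PP  lex  "gave"
[5,7] (NP\PP)/S  <  k=6
[7,8] S  lex  "read"
[5,8] NP\PP  >  k=7
[4,8] NP  <  k=5
[0,8] S  >  k=4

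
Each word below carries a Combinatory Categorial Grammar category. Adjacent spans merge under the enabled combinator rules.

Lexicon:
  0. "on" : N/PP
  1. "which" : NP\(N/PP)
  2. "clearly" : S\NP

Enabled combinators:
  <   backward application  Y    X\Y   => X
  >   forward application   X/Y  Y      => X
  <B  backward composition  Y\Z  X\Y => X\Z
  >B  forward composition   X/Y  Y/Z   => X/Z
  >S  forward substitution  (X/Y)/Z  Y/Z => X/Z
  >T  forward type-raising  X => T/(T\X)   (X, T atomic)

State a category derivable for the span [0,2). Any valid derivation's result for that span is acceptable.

NP

[0,3] S   <
  [0,2] NP   <
    [0,1] "on" : N/PP
    [1,2] "which" : NP\(N/PP)
  [2,3] "clearly" : S\NP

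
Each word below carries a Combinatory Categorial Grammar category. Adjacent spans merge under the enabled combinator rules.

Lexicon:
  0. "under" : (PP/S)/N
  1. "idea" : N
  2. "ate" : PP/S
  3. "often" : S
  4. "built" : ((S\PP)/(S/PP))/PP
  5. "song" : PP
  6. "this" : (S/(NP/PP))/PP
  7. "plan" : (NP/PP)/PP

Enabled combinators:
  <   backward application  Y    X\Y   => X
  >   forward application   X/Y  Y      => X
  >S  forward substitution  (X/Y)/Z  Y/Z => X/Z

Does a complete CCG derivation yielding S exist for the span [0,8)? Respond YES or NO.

NO

(PP/S)/N N PP/S S ((S\PP)/(S/PP))/PP PP (S/(NP/PP))/PP (NP/PP)/PP
CKY chart[0,8] = {PP}; S ∉ chart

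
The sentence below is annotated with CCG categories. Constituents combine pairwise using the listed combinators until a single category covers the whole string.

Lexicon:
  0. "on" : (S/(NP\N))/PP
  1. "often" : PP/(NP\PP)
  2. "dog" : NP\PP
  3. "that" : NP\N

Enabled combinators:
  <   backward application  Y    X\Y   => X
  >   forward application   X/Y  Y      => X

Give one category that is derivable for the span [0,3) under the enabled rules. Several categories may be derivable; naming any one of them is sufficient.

[0,4] S   >
  [0,3] S/(NP\N)   >
    [0,1] "on" : (S/(NP\N))/PP
    [1,3] PP   >
      [1,2] "often" : PP/(NP\PP)
      [2,3] "dog" : NP\PP
  [3,4] "that" : NP\N

S/(NP\N)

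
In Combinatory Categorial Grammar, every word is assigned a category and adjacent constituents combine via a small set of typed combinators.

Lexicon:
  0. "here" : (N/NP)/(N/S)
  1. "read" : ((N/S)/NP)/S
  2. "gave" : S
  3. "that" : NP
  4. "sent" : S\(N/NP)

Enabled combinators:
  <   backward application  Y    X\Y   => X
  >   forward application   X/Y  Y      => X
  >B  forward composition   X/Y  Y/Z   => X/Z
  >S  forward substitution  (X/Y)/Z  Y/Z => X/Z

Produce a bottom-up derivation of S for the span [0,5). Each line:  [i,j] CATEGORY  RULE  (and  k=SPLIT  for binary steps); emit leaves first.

[0,5] S   <
  [0,4] N/NP   >
    [0,1] "here" : (N/NP)/(N/S)
    [1,4] N/S   >
      [1,3] (N/S)/NP   >
        [1,2] "read" : ((N/S)/NP)/S
        [2,3] "gave" : S
      [3,4] "that" : NP
  [4,5] "sent" : S\(N/NP)

[0,1] (N/NP)/(N/S)  lex  "here"
[1,2] ((N/S)/NP)/S  lex  "read"
[2,3] S  lex  "gave"
[1,3] (N/S)/NP  >  k=2
[3,4] NP  lex  "that"
[1,4] N/S  >  k=3
[0,4] N/NP  >  k=1
[4,5] S\(N/NP)  lex  "sent"
[0,5] S  <  k=4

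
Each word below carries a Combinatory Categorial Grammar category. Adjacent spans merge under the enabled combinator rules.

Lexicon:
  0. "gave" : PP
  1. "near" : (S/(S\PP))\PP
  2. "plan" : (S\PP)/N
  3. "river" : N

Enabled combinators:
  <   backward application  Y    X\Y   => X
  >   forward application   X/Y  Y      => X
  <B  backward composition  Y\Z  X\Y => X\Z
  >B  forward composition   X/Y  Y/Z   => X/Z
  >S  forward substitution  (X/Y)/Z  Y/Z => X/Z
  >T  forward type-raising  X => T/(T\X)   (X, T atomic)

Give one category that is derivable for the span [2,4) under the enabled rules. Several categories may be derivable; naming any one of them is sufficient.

[0,4] S   >
  [0,2] S/(S\PP)   <
    [0,1] "gave" : PP
    [1,2] "near" : (S/(S\PP))\PP
  [2,4] S\PP   >
    [2,3] "plan" : (S\PP)/N
    [3,4] "river" : N

S\PP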